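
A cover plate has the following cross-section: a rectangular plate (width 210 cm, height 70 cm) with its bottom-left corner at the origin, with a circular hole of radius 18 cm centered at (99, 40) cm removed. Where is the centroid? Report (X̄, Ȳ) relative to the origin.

X̄ = 105.45 cm, Ȳ = 34.63 cm

plate: A = 210 × 70 = 14700.00, centroid at (105.00, 35.00).
hole: A = −π·18² = -1017.88, centroid at (99.00, 40.00).
ΣA = 13682.12 cm²
ΣAX̄ = (14700.00)(105.00) + (-1017.88)(99.00) = 1442730.27 cm³
ΣAȲ = (14700.00)(35.00) + (-1017.88)(40.00) = 473784.96 cm³
X̄ = 1442730.27 / 13682.12 = 105.45 cm
Ȳ = 473784.96 / 13682.12 = 34.63 cm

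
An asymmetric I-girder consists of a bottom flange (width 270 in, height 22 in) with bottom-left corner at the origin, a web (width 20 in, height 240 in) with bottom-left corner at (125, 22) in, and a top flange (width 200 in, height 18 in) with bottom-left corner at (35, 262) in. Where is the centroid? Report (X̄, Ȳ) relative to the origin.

X̄ = 135.00 in, Ȳ = 120.12 in

bottom flange: A = 270 × 22 = 5940.00, centroid at (135.00, 11.00).
web: A = 20 × 240 = 4800.00, centroid at (135.00, 142.00).
top flange: A = 200 × 18 = 3600.00, centroid at (135.00, 271.00).
ΣA = 14340.00 in²
ΣAX̄ = (5940.00)(135.00) + (4800.00)(135.00) + (3600.00)(135.00) = 1935900.00 in³
ΣAȲ = (5940.00)(11.00) + (4800.00)(142.00) + (3600.00)(271.00) = 1722540.00 in³
X̄ = 1935900.00 / 14340.00 = 135.00 in
Ȳ = 1722540.00 / 14340.00 = 120.12 in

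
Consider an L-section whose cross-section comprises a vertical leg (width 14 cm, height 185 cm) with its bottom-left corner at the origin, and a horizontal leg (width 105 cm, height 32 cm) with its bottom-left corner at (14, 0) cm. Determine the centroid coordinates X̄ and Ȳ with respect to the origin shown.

vertical leg: A = 14 × 185 = 2590.00, centroid at (7.00, 92.50).
horizontal leg: A = 105 × 32 = 3360.00, centroid at (66.50, 16.00).
ΣA = 5950.00 cm², ΣAX̄ = 241570.00 cm³, ΣAȲ = 293335.00 cm³.
X̄ = 241570.00/5950.00 = 40.60 cm; Ȳ = 293335.00/5950.00 = 49.30 cm.

X̄ = 40.60 cm, Ȳ = 49.30 cm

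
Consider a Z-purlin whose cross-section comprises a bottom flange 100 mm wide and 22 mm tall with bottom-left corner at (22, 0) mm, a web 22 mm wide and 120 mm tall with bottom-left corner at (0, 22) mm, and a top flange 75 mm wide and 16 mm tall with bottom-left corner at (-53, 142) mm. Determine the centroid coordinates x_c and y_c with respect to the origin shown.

x_c = 27.95 mm, y_c = 69.65 mm

bottom flange: A = 100 × 22 = 2200.00, centroid at (72.00, 11.00).
web: A = 22 × 120 = 2640.00, centroid at (11.00, 82.00).
top flange: A = 75 × 16 = 1200.00, centroid at (-15.50, 150.00).
ΣA = 6040.00 mm², ΣAx_c = 168840.00 mm³, ΣAy_c = 420680.00 mm³.
x_c = 168840.00/6040.00 = 27.95 mm; y_c = 420680.00/6040.00 = 69.65 mm.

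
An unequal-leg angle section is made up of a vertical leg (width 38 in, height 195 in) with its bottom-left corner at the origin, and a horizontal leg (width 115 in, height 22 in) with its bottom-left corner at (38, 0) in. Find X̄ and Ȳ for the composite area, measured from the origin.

X̄ = 38.47 in, Ȳ = 75.48 in

Part | A | x̄ᵢ | ȳᵢ | A·x̄ᵢ | A·ȳᵢ
vertical leg | 7410.00 | 19.00 | 97.50 | 140790.00 | 722475.00
horizontal leg | 2530.00 | 95.50 | 11.00 | 241615.00 | 27830.00
Σ | 9940.00 |  |  | 382405.00 | 750305.00
X̄ = 382405.00 / 9940.00 = 38.47 in
Ȳ = 750305.00 / 9940.00 = 75.48 in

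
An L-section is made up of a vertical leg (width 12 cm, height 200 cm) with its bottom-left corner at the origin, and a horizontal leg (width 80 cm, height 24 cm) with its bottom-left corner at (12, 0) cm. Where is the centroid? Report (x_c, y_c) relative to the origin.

Part | A | x̄ᵢ | ȳᵢ | A·x̄ᵢ | A·ȳᵢ
vertical leg | 2400.00 | 6.00 | 100.00 | 14400.00 | 240000.00
horizontal leg | 1920.00 | 52.00 | 12.00 | 99840.00 | 23040.00
Σ | 4320.00 |  |  | 114240.00 | 263040.00
x_c = 114240.00 / 4320.00 = 26.44 cm
y_c = 263040.00 / 4320.00 = 60.89 cm

x_c = 26.44 cm, y_c = 60.89 cm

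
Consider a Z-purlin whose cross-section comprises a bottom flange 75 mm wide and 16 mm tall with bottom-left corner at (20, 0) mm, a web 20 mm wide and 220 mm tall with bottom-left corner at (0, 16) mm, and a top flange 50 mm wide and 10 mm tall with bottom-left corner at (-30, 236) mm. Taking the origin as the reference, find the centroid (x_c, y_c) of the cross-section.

x_c = 18.11 mm, y_c = 112.21 mm

bottom flange: A = 75 × 16 = 1200.00, centroid at (57.50, 8.00).
web: A = 20 × 220 = 4400.00, centroid at (10.00, 126.00).
top flange: A = 50 × 10 = 500.00, centroid at (-5.00, 241.00).
ΣA = 6100.00 mm², ΣAx_c = 110500.00 mm³, ΣAy_c = 684500.00 mm³.
x_c = 110500.00/6100.00 = 18.11 mm; y_c = 684500.00/6100.00 = 112.21 mm.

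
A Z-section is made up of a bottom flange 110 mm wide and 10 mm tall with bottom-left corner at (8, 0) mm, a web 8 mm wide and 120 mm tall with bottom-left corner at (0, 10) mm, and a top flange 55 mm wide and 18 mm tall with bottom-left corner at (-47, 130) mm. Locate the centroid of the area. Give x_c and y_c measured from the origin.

x_c = 17.65 mm, y_c = 68.95 mm

Part | A | x̄ᵢ | ȳᵢ | A·x̄ᵢ | A·ȳᵢ
bottom flange | 1100.00 | 63.00 | 5.00 | 69300.00 | 5500.00
web | 960.00 | 4.00 | 70.00 | 3840.00 | 67200.00
top flange | 990.00 | -19.50 | 139.00 | -19305.00 | 137610.00
Σ | 3050.00 |  |  | 53835.00 | 210310.00
x_c = 53835.00 / 3050.00 = 17.65 mm
y_c = 210310.00 / 3050.00 = 68.95 mm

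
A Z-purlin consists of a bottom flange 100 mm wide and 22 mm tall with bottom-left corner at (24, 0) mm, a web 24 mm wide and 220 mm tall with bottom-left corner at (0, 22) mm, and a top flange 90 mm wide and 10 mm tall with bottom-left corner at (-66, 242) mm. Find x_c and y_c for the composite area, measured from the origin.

x_c = 24.73 mm, y_c = 112.58 mm

Part | A | x̄ᵢ | ȳᵢ | A·x̄ᵢ | A·ȳᵢ
bottom flange | 2200.00 | 74.00 | 11.00 | 162800.00 | 24200.00
web | 5280.00 | 12.00 | 132.00 | 63360.00 | 696960.00
top flange | 900.00 | -21.00 | 247.00 | -18900.00 | 222300.00
Σ | 8380.00 |  |  | 207260.00 | 943460.00
x_c = 207260.00 / 8380.00 = 24.73 mm
y_c = 943460.00 / 8380.00 = 112.58 mm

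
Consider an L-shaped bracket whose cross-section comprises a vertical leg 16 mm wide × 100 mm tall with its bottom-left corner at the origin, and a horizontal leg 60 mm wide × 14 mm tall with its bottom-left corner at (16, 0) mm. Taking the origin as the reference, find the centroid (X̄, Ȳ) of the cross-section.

X̄ = 21.08 mm, Ȳ = 35.20 mm

Part | A | x̄ᵢ | ȳᵢ | A·x̄ᵢ | A·ȳᵢ
vertical leg | 1600.00 | 8.00 | 50.00 | 12800.00 | 80000.00
horizontal leg | 840.00 | 46.00 | 7.00 | 38640.00 | 5880.00
Σ | 2440.00 |  |  | 51440.00 | 85880.00
X̄ = 51440.00 / 2440.00 = 21.08 mm
Ȳ = 85880.00 / 2440.00 = 35.20 mm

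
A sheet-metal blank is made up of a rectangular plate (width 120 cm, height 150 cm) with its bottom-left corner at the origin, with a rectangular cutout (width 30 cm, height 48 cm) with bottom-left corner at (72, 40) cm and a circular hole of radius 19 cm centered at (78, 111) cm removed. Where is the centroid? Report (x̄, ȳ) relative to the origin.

Part | A | x̄ᵢ | ȳᵢ | A·x̄ᵢ | A·ȳᵢ
plate | 18000.00 | 60.00 | 75.00 | 1080000.00 | 1350000.00
hole 1 | -1440.00 | 87.00 | 64.00 | -125280.00 | -92160.00
hole 2 | -1134.11 | 78.00 | 111.00 | -88460.97 | -125886.76
Σ | 15425.89 |  |  | 866259.03 | 1131953.24
x̄ = 866259.03 / 15425.89 = 56.16 cm
ȳ = 1131953.24 / 15425.89 = 73.38 cm

x̄ = 56.16 cm, ȳ = 73.38 cm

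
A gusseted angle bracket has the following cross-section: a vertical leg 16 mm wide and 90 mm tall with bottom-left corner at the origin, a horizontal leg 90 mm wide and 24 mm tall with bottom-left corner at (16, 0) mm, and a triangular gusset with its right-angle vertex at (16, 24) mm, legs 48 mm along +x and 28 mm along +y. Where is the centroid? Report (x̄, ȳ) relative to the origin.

x̄ = 38.57 mm, ȳ = 26.48 mm

Part | A | x̄ᵢ | ȳᵢ | A·x̄ᵢ | A·ȳᵢ
vertical leg | 1440.00 | 8.00 | 45.00 | 11520.00 | 64800.00
horizontal leg | 2160.00 | 61.00 | 12.00 | 131760.00 | 25920.00
gusset | 672.00 | 32.00 | 33.33 | 21504.00 | 22400.00
Σ | 4272.00 |  |  | 164784.00 | 113120.00
x̄ = 164784.00 / 4272.00 = 38.57 mm
ȳ = 113120.00 / 4272.00 = 26.48 mm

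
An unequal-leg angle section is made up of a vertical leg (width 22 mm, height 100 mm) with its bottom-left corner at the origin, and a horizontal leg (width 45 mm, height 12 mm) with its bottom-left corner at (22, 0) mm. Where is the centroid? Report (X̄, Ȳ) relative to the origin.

Part | A | x̄ᵢ | ȳᵢ | A·x̄ᵢ | A·ȳᵢ
vertical leg | 2200.00 | 11.00 | 50.00 | 24200.00 | 110000.00
horizontal leg | 540.00 | 44.50 | 6.00 | 24030.00 | 3240.00
Σ | 2740.00 |  |  | 48230.00 | 113240.00
X̄ = 48230.00 / 2740.00 = 17.60 mm
Ȳ = 113240.00 / 2740.00 = 41.33 mm

X̄ = 17.60 mm, Ȳ = 41.33 mm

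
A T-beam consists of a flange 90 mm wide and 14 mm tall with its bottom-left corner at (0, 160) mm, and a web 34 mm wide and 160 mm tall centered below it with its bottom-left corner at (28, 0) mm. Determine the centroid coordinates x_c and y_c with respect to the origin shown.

x_c = 45.00 mm, y_c = 96.36 mm

web: A = 34 × 160 = 5440.00, centroid at (45.00, 80.00).
flange: A = 90 × 14 = 1260.00, centroid at (45.00, 167.00).
ΣA = 6700.00 mm²
ΣAx_c = (5440.00)(45.00) + (1260.00)(45.00) = 301500.00 mm³
ΣAy_c = (5440.00)(80.00) + (1260.00)(167.00) = 645620.00 mm³
x_c = 301500.00 / 6700.00 = 45.00 mm
y_c = 645620.00 / 6700.00 = 96.36 mm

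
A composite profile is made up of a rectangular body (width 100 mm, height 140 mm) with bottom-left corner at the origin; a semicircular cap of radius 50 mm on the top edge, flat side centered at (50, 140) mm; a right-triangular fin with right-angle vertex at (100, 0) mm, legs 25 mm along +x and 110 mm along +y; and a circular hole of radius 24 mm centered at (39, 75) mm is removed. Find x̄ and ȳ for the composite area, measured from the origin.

Part | A | x̄ᵢ | ȳᵢ | A·x̄ᵢ | A·ȳᵢ
rectangular body | 14000.00 | 50.00 | 70.00 | 700000.00 | 980000.00
semicircular top | 3926.99 | 50.00 | 161.22 | 196349.54 | 633112.05
triangular fin | 1375.00 | 108.33 | 36.67 | 148958.33 | 50416.67
hole | -1809.56 | 39.00 | 75.00 | -70572.74 | -135716.80
Σ | 17492.43 |  |  | 974735.14 | 1527811.91
x̄ = 974735.14 / 17492.43 = 55.72 mm
ȳ = 1527811.91 / 17492.43 = 87.34 mm

x̄ = 55.72 mm, ȳ = 87.34 mm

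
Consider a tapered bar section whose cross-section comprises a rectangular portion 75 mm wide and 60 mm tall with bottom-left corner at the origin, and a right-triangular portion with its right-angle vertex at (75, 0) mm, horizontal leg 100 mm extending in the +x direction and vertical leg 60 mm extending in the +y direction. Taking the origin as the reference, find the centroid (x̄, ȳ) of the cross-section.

x̄ = 65.83 mm, ȳ = 26.00 mm

rectangular portion: A = 75 × 60 = 4500.00, centroid at (37.50, 30.00).
triangular portion: A = ½·100·60 = 3000.00, centroid at (108.33, 20.00).
ΣA = 7500.00 mm²
ΣAx̄ = (4500.00)(37.50) + (3000.00)(108.33) = 493750.00 mm³
ΣAȳ = (4500.00)(30.00) + (3000.00)(20.00) = 195000.00 mm³
x̄ = 493750.00 / 7500.00 = 65.83 mm
ȳ = 195000.00 / 7500.00 = 26.00 mm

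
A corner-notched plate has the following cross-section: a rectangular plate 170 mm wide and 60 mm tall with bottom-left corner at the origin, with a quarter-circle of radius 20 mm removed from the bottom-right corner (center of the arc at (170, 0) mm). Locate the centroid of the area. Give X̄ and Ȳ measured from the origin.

plate: A = 170 × 60 = 10200.00, centroid at (85.00, 30.00).
removed quarter-circle: A = −¼π·20² = -314.16, centroid at (161.51, 8.49).
ΣA = 9885.84 mm², ΣAX̄ = 816259.59 mm³, ΣAȲ = 303333.33 mm³.
X̄ = 816259.59/9885.84 = 82.57 mm; Ȳ = 303333.33/9885.84 = 30.68 mm.

X̄ = 82.57 mm, Ȳ = 30.68 mm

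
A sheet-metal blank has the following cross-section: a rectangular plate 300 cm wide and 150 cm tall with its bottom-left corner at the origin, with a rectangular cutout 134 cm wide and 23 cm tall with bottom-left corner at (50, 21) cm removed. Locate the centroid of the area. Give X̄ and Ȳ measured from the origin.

Part | A | x̄ᵢ | ȳᵢ | A·x̄ᵢ | A·ȳᵢ
plate | 45000.00 | 150.00 | 75.00 | 6750000.00 | 3375000.00
hole | -3082.00 | 117.00 | 32.50 | -360594.00 | -100165.00
Σ | 41918.00 |  |  | 6389406.00 | 3274835.00
X̄ = 6389406.00 / 41918.00 = 152.43 cm
Ȳ = 3274835.00 / 41918.00 = 78.12 cm

X̄ = 152.43 cm, Ȳ = 78.12 cm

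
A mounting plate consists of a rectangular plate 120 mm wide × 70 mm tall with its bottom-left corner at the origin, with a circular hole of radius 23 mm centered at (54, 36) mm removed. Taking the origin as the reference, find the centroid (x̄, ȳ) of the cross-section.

x̄ = 61.48 mm, ȳ = 34.75 mm

Part | A | x̄ᵢ | ȳᵢ | A·x̄ᵢ | A·ȳᵢ
plate | 8400.00 | 60.00 | 35.00 | 504000.00 | 294000.00
hole | -1661.90 | 54.00 | 36.00 | -89742.74 | -59828.49
Σ | 6738.10 |  |  | 414257.26 | 234171.51
x̄ = 414257.26 / 6738.10 = 61.48 mm
ȳ = 234171.51 / 6738.10 = 34.75 mm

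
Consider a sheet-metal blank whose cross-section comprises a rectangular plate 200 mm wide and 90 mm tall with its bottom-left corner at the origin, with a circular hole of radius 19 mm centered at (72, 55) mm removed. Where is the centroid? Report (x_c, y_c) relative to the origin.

x_c = 101.88 mm, y_c = 44.33 mm

Part | A | x̄ᵢ | ȳᵢ | A·x̄ᵢ | A·ȳᵢ
plate | 18000.00 | 100.00 | 45.00 | 1800000.00 | 810000.00
hole | -1134.11 | 72.00 | 55.00 | -81656.28 | -62376.32
Σ | 16865.89 |  |  | 1718343.72 | 747623.68
x_c = 1718343.72 / 16865.89 = 101.88 mm
y_c = 747623.68 / 16865.89 = 44.33 mm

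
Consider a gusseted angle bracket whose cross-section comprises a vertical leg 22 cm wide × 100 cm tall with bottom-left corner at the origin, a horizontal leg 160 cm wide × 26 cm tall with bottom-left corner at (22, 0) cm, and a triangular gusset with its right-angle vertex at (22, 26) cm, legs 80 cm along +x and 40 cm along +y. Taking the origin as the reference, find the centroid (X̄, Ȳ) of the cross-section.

X̄ = 66.13 cm, Ȳ = 28.52 cm

vertical leg: A = 22 × 100 = 2200.00, centroid at (11.00, 50.00).
horizontal leg: A = 160 × 26 = 4160.00, centroid at (102.00, 13.00).
gusset: A = ½·80·40 = 1600.00, centroid at (48.67, 39.33).
ΣA = 7960.00 cm², ΣAX̄ = 526386.67 cm³, ΣAȲ = 227013.33 cm³.
X̄ = 526386.67/7960.00 = 66.13 cm; Ȳ = 227013.33/7960.00 = 28.52 cm.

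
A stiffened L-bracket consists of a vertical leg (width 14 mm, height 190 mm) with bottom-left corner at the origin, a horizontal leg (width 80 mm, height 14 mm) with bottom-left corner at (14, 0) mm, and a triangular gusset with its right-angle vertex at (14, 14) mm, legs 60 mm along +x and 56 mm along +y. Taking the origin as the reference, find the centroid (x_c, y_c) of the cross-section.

x_c = 24.95 mm, y_c = 57.77 mm

vertical leg: A = 14 × 190 = 2660.00, centroid at (7.00, 95.00).
horizontal leg: A = 80 × 14 = 1120.00, centroid at (54.00, 7.00).
gusset: A = ½·60·56 = 1680.00, centroid at (34.00, 32.67).
ΣA = 5460.00 mm², ΣAx_c = 136220.00 mm³, ΣAy_c = 315420.00 mm³.
x_c = 136220.00/5460.00 = 24.95 mm; y_c = 315420.00/5460.00 = 57.77 mm.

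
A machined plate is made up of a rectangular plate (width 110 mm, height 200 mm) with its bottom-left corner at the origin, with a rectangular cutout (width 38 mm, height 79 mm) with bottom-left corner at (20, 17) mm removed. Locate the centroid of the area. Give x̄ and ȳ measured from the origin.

Part | A | x̄ᵢ | ȳᵢ | A·x̄ᵢ | A·ȳᵢ
plate | 22000.00 | 55.00 | 100.00 | 1210000.00 | 2200000.00
hole | -3002.00 | 39.00 | 56.50 | -117078.00 | -169613.00
Σ | 18998.00 |  |  | 1092922.00 | 2030387.00
x̄ = 1092922.00 / 18998.00 = 57.53 mm
ȳ = 2030387.00 / 18998.00 = 106.87 mm

x̄ = 57.53 mm, ȳ = 106.87 mm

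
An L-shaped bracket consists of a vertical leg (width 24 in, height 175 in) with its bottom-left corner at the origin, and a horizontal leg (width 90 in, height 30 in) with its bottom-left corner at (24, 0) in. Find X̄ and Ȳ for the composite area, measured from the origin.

Part | A | x̄ᵢ | ȳᵢ | A·x̄ᵢ | A·ȳᵢ
vertical leg | 4200.00 | 12.00 | 87.50 | 50400.00 | 367500.00
horizontal leg | 2700.00 | 69.00 | 15.00 | 186300.00 | 40500.00
Σ | 6900.00 |  |  | 236700.00 | 408000.00
X̄ = 236700.00 / 6900.00 = 34.30 in
Ȳ = 408000.00 / 6900.00 = 59.13 in

X̄ = 34.30 in, Ȳ = 59.13 in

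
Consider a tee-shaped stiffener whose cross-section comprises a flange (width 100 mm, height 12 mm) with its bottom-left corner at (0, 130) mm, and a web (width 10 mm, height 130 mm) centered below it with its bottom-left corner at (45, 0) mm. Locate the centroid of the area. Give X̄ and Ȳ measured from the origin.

Part | A | x̄ᵢ | ȳᵢ | A·x̄ᵢ | A·ȳᵢ
web | 1300.00 | 50.00 | 65.00 | 65000.00 | 84500.00
flange | 1200.00 | 50.00 | 136.00 | 60000.00 | 163200.00
Σ | 2500.00 |  |  | 125000.00 | 247700.00
X̄ = 125000.00 / 2500.00 = 50.00 mm
Ȳ = 247700.00 / 2500.00 = 99.08 mm

X̄ = 50.00 mm, Ȳ = 99.08 mm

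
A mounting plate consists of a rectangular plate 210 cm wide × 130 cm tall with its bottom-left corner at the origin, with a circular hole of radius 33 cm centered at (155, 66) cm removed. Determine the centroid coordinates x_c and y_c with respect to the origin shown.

plate: A = 210 × 130 = 27300.00, centroid at (105.00, 65.00).
hole: A = −π·33² = -3421.19, centroid at (155.00, 66.00).
ΣA = 23878.81 cm²
ΣAx_c = (27300.00)(105.00) + (-3421.19)(155.00) = 2336214.87 cm³
ΣAy_c = (27300.00)(65.00) + (-3421.19)(66.00) = 1548701.17 cm³
x_c = 2336214.87 / 23878.81 = 97.84 cm
y_c = 1548701.17 / 23878.81 = 64.86 cm

x_c = 97.84 cm, y_c = 64.86 cm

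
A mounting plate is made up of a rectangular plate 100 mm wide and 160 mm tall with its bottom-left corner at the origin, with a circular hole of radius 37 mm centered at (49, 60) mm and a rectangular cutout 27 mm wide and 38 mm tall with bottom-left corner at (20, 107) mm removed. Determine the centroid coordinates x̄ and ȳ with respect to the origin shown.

Part | A | x̄ᵢ | ȳᵢ | A·x̄ᵢ | A·ȳᵢ
plate | 16000.00 | 50.00 | 80.00 | 800000.00 | 1280000.00
hole 1 | -4300.84 | 49.00 | 60.00 | -210741.18 | -258050.42
hole 2 | -1026.00 | 33.50 | 126.00 | -34371.00 | -129276.00
Σ | 10673.16 |  |  | 554887.82 | 892673.58
x̄ = 554887.82 / 10673.16 = 51.99 mm
ȳ = 892673.58 / 10673.16 = 83.64 mm

x̄ = 51.99 mm, ȳ = 83.64 mm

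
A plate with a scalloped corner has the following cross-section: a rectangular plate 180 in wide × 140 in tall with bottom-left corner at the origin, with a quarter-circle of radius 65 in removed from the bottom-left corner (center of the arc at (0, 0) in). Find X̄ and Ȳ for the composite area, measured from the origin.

X̄ = 99.46 in, Ȳ = 76.43 in

Part | A | x̄ᵢ | ȳᵢ | A·x̄ᵢ | A·ȳᵢ
plate | 25200.00 | 90.00 | 70.00 | 2268000.00 | 1764000.00
removed quarter-circle | -3318.31 | 27.59 | 27.59 | -91541.67 | -91541.67
Σ | 21881.69 |  |  | 2176458.33 | 1672458.33
X̄ = 2176458.33 / 21881.69 = 99.46 in
Ȳ = 1672458.33 / 21881.69 = 76.43 in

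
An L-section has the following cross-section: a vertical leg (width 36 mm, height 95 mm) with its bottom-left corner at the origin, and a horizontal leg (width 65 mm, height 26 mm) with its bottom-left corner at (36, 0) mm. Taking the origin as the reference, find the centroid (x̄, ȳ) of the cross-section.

x̄ = 34.70 mm, ȳ = 36.09 mm

vertical leg: A = 36 × 95 = 3420.00, centroid at (18.00, 47.50).
horizontal leg: A = 65 × 26 = 1690.00, centroid at (68.50, 13.00).
ΣA = 5110.00 mm²
ΣAx̄ = (3420.00)(18.00) + (1690.00)(68.50) = 177325.00 mm³
ΣAȳ = (3420.00)(47.50) + (1690.00)(13.00) = 184420.00 mm³
x̄ = 177325.00 / 5110.00 = 34.70 mm
ȳ = 184420.00 / 5110.00 = 36.09 mm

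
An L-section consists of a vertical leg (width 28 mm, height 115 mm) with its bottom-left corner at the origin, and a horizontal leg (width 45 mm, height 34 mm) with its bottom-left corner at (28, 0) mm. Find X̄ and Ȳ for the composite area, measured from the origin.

X̄ = 25.76 mm, Ȳ = 44.45 mm

vertical leg: A = 28 × 115 = 3220.00, centroid at (14.00, 57.50).
horizontal leg: A = 45 × 34 = 1530.00, centroid at (50.50, 17.00).
ΣA = 4750.00 mm²
ΣAX̄ = (3220.00)(14.00) + (1530.00)(50.50) = 122345.00 mm³
ΣAȲ = (3220.00)(57.50) + (1530.00)(17.00) = 211160.00 mm³
X̄ = 122345.00 / 4750.00 = 25.76 mm
Ȳ = 211160.00 / 4750.00 = 44.45 mm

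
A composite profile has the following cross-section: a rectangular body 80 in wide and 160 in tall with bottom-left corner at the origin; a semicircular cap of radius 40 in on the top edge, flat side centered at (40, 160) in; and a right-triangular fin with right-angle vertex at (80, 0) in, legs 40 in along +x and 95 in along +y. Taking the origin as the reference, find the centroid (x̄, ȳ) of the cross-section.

x̄ = 45.89 in, ȳ = 88.82 in

Part | A | x̄ᵢ | ȳᵢ | A·x̄ᵢ | A·ȳᵢ
rectangular body | 12800.00 | 40.00 | 80.00 | 512000.00 | 1024000.00
semicircular top | 2513.27 | 40.00 | 176.98 | 100530.96 | 444790.53
triangular fin | 1900.00 | 93.33 | 31.67 | 177333.33 | 60166.67
Σ | 17213.27 |  |  | 789864.30 | 1528957.19
x̄ = 789864.30 / 17213.27 = 45.89 in
ȳ = 1528957.19 / 17213.27 = 88.82 in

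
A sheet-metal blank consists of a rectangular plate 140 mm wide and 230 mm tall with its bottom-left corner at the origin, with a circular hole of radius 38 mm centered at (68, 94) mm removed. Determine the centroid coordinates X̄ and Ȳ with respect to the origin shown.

X̄ = 70.33 mm, Ȳ = 118.44 mm

plate: A = 140 × 230 = 32200.00, centroid at (70.00, 115.00).
hole: A = −π·38² = -4536.46, centroid at (68.00, 94.00).
ΣA = 27663.54 mm², ΣAX̄ = 1945520.73 mm³, ΣAȲ = 3276572.78 mm³.
X̄ = 1945520.73/27663.54 = 70.33 mm; Ȳ = 3276572.78/27663.54 = 118.44 mm.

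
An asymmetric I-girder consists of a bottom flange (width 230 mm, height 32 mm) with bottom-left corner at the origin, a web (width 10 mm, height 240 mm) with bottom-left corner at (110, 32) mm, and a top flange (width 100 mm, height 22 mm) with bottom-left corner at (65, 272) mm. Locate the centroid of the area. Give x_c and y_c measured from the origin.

Part | A | x̄ᵢ | ȳᵢ | A·x̄ᵢ | A·ȳᵢ
bottom flange | 7360.00 | 115.00 | 16.00 | 846400.00 | 117760.00
web | 2400.00 | 115.00 | 152.00 | 276000.00 | 364800.00
top flange | 2200.00 | 115.00 | 283.00 | 253000.00 | 622600.00
Σ | 11960.00 |  |  | 1375400.00 | 1105160.00
x_c = 1375400.00 / 11960.00 = 115.00 mm
y_c = 1105160.00 / 11960.00 = 92.40 mm

x_c = 115.00 mm, y_c = 92.40 mm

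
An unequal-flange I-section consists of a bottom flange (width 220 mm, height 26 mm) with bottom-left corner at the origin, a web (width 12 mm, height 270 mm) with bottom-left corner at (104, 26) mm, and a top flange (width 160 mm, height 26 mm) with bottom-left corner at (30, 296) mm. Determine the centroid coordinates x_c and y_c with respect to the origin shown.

x_c = 110.00 mm, y_c = 143.40 mm

bottom flange: A = 220 × 26 = 5720.00, centroid at (110.00, 13.00).
web: A = 12 × 270 = 3240.00, centroid at (110.00, 161.00).
top flange: A = 160 × 26 = 4160.00, centroid at (110.00, 309.00).
ΣA = 13120.00 mm², ΣAx_c = 1443200.00 mm³, ΣAy_c = 1881440.00 mm³.
x_c = 1443200.00/13120.00 = 110.00 mm; y_c = 1881440.00/13120.00 = 143.40 mm.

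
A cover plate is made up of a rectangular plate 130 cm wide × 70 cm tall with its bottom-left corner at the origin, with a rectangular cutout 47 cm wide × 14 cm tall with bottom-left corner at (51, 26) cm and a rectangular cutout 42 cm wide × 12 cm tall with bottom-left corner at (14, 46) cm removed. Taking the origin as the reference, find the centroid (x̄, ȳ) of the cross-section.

x̄ = 66.12 cm, ȳ = 34.09 cm

Part | A | x̄ᵢ | ȳᵢ | A·x̄ᵢ | A·ȳᵢ
plate | 9100.00 | 65.00 | 35.00 | 591500.00 | 318500.00
hole 1 | -658.00 | 74.50 | 33.00 | -49021.00 | -21714.00
hole 2 | -504.00 | 35.00 | 52.00 | -17640.00 | -26208.00
Σ | 7938.00 |  |  | 524839.00 | 270578.00
x̄ = 524839.00 / 7938.00 = 66.12 cm
ȳ = 270578.00 / 7938.00 = 34.09 cm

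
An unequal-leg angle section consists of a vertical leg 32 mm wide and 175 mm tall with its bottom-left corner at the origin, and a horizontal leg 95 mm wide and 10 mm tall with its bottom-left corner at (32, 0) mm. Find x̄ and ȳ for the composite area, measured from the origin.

Part | A | x̄ᵢ | ȳᵢ | A·x̄ᵢ | A·ȳᵢ
vertical leg | 5600.00 | 16.00 | 87.50 | 89600.00 | 490000.00
horizontal leg | 950.00 | 79.50 | 5.00 | 75525.00 | 4750.00
Σ | 6550.00 |  |  | 165125.00 | 494750.00
x̄ = 165125.00 / 6550.00 = 25.21 mm
ȳ = 494750.00 / 6550.00 = 75.53 mm

x̄ = 25.21 mm, ȳ = 75.53 mm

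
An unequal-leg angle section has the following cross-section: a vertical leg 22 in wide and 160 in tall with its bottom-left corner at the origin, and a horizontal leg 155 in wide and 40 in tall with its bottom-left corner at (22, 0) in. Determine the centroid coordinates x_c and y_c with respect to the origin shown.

x_c = 67.45 in, y_c = 41.73 in

vertical leg: A = 22 × 160 = 3520.00, centroid at (11.00, 80.00).
horizontal leg: A = 155 × 40 = 6200.00, centroid at (99.50, 20.00).
ΣA = 9720.00 in², ΣAx_c = 655620.00 in³, ΣAy_c = 405600.00 in³.
x_c = 655620.00/9720.00 = 67.45 in; y_c = 405600.00/9720.00 = 41.73 in.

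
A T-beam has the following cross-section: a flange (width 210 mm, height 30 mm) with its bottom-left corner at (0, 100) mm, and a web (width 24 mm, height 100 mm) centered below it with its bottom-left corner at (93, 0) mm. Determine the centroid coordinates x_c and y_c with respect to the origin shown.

Part | A | x̄ᵢ | ȳᵢ | A·x̄ᵢ | A·ȳᵢ
web | 2400.00 | 105.00 | 50.00 | 252000.00 | 120000.00
flange | 6300.00 | 105.00 | 115.00 | 661500.00 | 724500.00
Σ | 8700.00 |  |  | 913500.00 | 844500.00
x_c = 913500.00 / 8700.00 = 105.00 mm
y_c = 844500.00 / 8700.00 = 97.07 mm

x_c = 105.00 mm, y_c = 97.07 mm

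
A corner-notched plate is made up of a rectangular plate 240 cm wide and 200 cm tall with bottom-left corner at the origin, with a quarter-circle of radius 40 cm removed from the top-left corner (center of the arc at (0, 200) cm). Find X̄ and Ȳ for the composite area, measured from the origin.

X̄ = 122.77 cm, Ȳ = 97.77 cm

plate: A = 240 × 200 = 48000.00, centroid at (120.00, 100.00).
removed quarter-circle: A = −¼π·40² = -1256.64, centroid at (16.98, 183.02).
ΣA = 46743.36 cm², ΣAX̄ = 5738666.67 cm³, ΣAȲ = 4570005.92 cm³.
X̄ = 5738666.67/46743.36 = 122.77 cm; Ȳ = 4570005.92/46743.36 = 97.77 cm.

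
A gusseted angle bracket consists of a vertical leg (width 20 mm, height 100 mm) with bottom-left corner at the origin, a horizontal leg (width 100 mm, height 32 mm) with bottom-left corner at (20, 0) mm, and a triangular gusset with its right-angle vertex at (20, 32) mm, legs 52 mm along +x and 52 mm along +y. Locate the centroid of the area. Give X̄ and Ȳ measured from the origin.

Part | A | x̄ᵢ | ȳᵢ | A·x̄ᵢ | A·ȳᵢ
vertical leg | 2000.00 | 10.00 | 50.00 | 20000.00 | 100000.00
horizontal leg | 3200.00 | 70.00 | 16.00 | 224000.00 | 51200.00
gusset | 1352.00 | 37.33 | 49.33 | 50474.67 | 66698.67
Σ | 6552.00 |  |  | 294474.67 | 217898.67
X̄ = 294474.67 / 6552.00 = 44.94 mm
Ȳ = 217898.67 / 6552.00 = 33.26 mm

X̄ = 44.94 mm, Ȳ = 33.26 mm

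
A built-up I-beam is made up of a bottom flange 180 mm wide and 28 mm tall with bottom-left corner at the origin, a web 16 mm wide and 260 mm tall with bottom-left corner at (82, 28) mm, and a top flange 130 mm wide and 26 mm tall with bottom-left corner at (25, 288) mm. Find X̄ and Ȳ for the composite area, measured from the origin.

Part | A | x̄ᵢ | ȳᵢ | A·x̄ᵢ | A·ȳᵢ
bottom flange | 5040.00 | 90.00 | 14.00 | 453600.00 | 70560.00
web | 4160.00 | 90.00 | 158.00 | 374400.00 | 657280.00
top flange | 3380.00 | 90.00 | 301.00 | 304200.00 | 1017380.00
Σ | 12580.00 |  |  | 1132200.00 | 1745220.00
X̄ = 1132200.00 / 12580.00 = 90.00 mm
Ȳ = 1745220.00 / 12580.00 = 138.73 mm

X̄ = 90.00 mm, Ȳ = 138.73 mm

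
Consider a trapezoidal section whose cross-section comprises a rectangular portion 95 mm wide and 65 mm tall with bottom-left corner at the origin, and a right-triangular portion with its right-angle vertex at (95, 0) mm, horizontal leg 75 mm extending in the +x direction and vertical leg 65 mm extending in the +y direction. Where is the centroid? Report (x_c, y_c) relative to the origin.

x_c = 68.02 mm, y_c = 29.43 mm

rectangular portion: A = 95 × 65 = 6175.00, centroid at (47.50, 32.50).
triangular portion: A = ½·75·65 = 2437.50, centroid at (120.00, 21.67).
ΣA = 8612.50 mm²
ΣAx_c = (6175.00)(47.50) + (2437.50)(120.00) = 585812.50 mm³
ΣAy_c = (6175.00)(32.50) + (2437.50)(21.67) = 253500.00 mm³
x_c = 585812.50 / 8612.50 = 68.02 mm
y_c = 253500.00 / 8612.50 = 29.43 mm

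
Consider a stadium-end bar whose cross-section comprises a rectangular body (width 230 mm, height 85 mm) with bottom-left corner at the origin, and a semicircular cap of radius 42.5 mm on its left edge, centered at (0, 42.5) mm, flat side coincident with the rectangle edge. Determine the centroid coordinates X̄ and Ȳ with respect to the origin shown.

Part | A | x̄ᵢ | ȳᵢ | A·x̄ᵢ | A·ȳᵢ
rectangular body | 19550.00 | 115.00 | 42.50 | 2248250.00 | 830875.00
semicircular end | 2837.25 | -18.04 | 42.50 | -51177.08 | 120583.16
Σ | 22387.25 |  |  | 2197072.92 | 951458.16
X̄ = 2197072.92 / 22387.25 = 98.14 mm
Ȳ = 951458.16 / 22387.25 = 42.50 mm

X̄ = 98.14 mm, Ȳ = 42.50 mm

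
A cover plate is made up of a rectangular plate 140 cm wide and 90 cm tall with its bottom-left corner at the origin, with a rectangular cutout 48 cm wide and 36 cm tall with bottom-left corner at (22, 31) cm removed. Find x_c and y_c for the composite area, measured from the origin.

x_c = 73.81 cm, y_c = 44.36 cm

plate: A = 140 × 90 = 12600.00, centroid at (70.00, 45.00).
hole: A = −(48 × 36) = -1728.00, centroid at (46.00, 49.00).
ΣA = 10872.00 cm²
ΣAx_c = (12600.00)(70.00) + (-1728.00)(46.00) = 802512.00 cm³
ΣAy_c = (12600.00)(45.00) + (-1728.00)(49.00) = 482328.00 cm³
x_c = 802512.00 / 10872.00 = 73.81 cm
y_c = 482328.00 / 10872.00 = 44.36 cm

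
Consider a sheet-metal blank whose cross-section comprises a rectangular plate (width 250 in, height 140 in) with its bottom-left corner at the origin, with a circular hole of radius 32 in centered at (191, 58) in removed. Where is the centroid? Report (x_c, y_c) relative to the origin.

x_c = 118.32 in, y_c = 71.21 in

plate: A = 250 × 140 = 35000.00, centroid at (125.00, 70.00).
hole: A = −π·32² = -3216.99, centroid at (191.00, 58.00).
ΣA = 31783.01 in²
ΣAx_c = (35000.00)(125.00) + (-3216.99)(191.00) = 3760554.74 in³
ΣAy_c = (35000.00)(70.00) + (-3216.99)(58.00) = 2263414.53 in³
x_c = 3760554.74 / 31783.01 = 118.32 in
y_c = 2263414.53 / 31783.01 = 71.21 in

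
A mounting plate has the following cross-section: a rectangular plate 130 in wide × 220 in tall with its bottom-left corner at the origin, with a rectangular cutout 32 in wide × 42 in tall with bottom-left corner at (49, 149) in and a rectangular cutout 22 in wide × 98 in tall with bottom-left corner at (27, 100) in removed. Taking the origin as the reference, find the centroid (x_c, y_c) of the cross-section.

x_c = 67.32 in, y_c = 103.44 in

plate: A = 130 × 220 = 28600.00, centroid at (65.00, 110.00).
hole 1: A = −(32 × 42) = -1344.00, centroid at (65.00, 170.00).
hole 2: A = −(22 × 98) = -2156.00, centroid at (38.00, 149.00).
ΣA = 25100.00 in², ΣAx_c = 1689712.00 in³, ΣAy_c = 2596276.00 in³.
x_c = 1689712.00/25100.00 = 67.32 in; y_c = 2596276.00/25100.00 = 103.44 in.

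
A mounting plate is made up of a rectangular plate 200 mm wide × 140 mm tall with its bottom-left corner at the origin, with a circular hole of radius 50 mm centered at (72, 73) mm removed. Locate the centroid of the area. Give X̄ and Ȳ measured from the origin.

Part | A | x̄ᵢ | ȳᵢ | A·x̄ᵢ | A·ȳᵢ
plate | 28000.00 | 100.00 | 70.00 | 2800000.00 | 1960000.00
hole | -7853.98 | 72.00 | 73.00 | -565486.68 | -573340.66
Σ | 20146.02 |  |  | 2234513.32 | 1386659.34
X̄ = 2234513.32 / 20146.02 = 110.92 mm
Ȳ = 1386659.34 / 20146.02 = 68.83 mm

X̄ = 110.92 mm, Ȳ = 68.83 mm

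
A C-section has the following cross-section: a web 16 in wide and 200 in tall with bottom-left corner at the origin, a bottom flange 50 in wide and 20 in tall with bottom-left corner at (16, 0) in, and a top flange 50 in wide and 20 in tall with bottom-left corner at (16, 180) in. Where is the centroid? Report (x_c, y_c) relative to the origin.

x_c = 20.69 in, y_c = 100.00 in

Part | A | x̄ᵢ | ȳᵢ | A·x̄ᵢ | A·ȳᵢ
web | 3200.00 | 8.00 | 100.00 | 25600.00 | 320000.00
bottom flange | 1000.00 | 41.00 | 10.00 | 41000.00 | 10000.00
top flange | 1000.00 | 41.00 | 190.00 | 41000.00 | 190000.00
Σ | 5200.00 |  |  | 107600.00 | 520000.00
x_c = 107600.00 / 5200.00 = 20.69 in
y_c = 520000.00 / 5200.00 = 100.00 in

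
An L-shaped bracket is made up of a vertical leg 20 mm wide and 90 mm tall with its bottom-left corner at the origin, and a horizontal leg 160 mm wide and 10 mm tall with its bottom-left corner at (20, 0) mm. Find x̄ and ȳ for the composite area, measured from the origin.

x̄ = 52.35 mm, ȳ = 26.18 mm

vertical leg: A = 20 × 90 = 1800.00, centroid at (10.00, 45.00).
horizontal leg: A = 160 × 10 = 1600.00, centroid at (100.00, 5.00).
ΣA = 3400.00 mm², ΣAx̄ = 178000.00 mm³, ΣAȳ = 89000.00 mm³.
x̄ = 178000.00/3400.00 = 52.35 mm; ȳ = 89000.00/3400.00 = 26.18 mm.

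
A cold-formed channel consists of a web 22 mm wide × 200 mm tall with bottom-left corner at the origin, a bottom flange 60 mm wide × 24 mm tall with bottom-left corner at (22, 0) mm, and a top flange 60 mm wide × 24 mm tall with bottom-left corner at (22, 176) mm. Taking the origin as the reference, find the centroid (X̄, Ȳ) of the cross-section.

web: A = 22 × 200 = 4400.00, centroid at (11.00, 100.00).
bottom flange: A = 60 × 24 = 1440.00, centroid at (52.00, 12.00).
top flange: A = 60 × 24 = 1440.00, centroid at (52.00, 188.00).
ΣA = 7280.00 mm², ΣAX̄ = 198160.00 mm³, ΣAȲ = 728000.00 mm³.
X̄ = 198160.00/7280.00 = 27.22 mm; Ȳ = 728000.00/7280.00 = 100.00 mm.

X̄ = 27.22 mm, Ȳ = 100.00 mm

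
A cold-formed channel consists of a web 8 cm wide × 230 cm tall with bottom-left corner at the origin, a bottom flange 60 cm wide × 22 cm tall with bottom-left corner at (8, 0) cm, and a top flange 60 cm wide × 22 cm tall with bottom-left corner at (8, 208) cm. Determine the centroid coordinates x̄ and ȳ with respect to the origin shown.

web: A = 8 × 230 = 1840.00, centroid at (4.00, 115.00).
bottom flange: A = 60 × 22 = 1320.00, centroid at (38.00, 11.00).
top flange: A = 60 × 22 = 1320.00, centroid at (38.00, 219.00).
ΣA = 4480.00 cm²
ΣAx̄ = (1840.00)(4.00) + (1320.00)(38.00) + (1320.00)(38.00) = 107680.00 cm³
ΣAȳ = (1840.00)(115.00) + (1320.00)(11.00) + (1320.00)(219.00) = 515200.00 cm³
x̄ = 107680.00 / 4480.00 = 24.04 cm
ȳ = 515200.00 / 4480.00 = 115.00 cm

x̄ = 24.04 cm, ȳ = 115.00 cm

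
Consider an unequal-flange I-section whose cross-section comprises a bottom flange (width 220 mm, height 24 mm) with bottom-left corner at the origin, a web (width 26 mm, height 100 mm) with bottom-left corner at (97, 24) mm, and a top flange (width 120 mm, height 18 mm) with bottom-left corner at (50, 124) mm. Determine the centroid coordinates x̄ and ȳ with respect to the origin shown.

x̄ = 110.00 mm, ȳ = 54.09 mm

bottom flange: A = 220 × 24 = 5280.00, centroid at (110.00, 12.00).
web: A = 26 × 100 = 2600.00, centroid at (110.00, 74.00).
top flange: A = 120 × 18 = 2160.00, centroid at (110.00, 133.00).
ΣA = 10040.00 mm², ΣAx̄ = 1104400.00 mm³, ΣAȳ = 543040.00 mm³.
x̄ = 1104400.00/10040.00 = 110.00 mm; ȳ = 543040.00/10040.00 = 54.09 mm.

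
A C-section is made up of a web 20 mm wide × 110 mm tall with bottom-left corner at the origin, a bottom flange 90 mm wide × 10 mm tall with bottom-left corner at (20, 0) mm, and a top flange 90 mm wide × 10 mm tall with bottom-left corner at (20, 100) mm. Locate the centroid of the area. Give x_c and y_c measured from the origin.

web: A = 20 × 110 = 2200.00, centroid at (10.00, 55.00).
bottom flange: A = 90 × 10 = 900.00, centroid at (65.00, 5.00).
top flange: A = 90 × 10 = 900.00, centroid at (65.00, 105.00).
ΣA = 4000.00 mm²
ΣAx_c = (2200.00)(10.00) + (900.00)(65.00) + (900.00)(65.00) = 139000.00 mm³
ΣAy_c = (2200.00)(55.00) + (900.00)(5.00) + (900.00)(105.00) = 220000.00 mm³
x_c = 139000.00 / 4000.00 = 34.75 mm
y_c = 220000.00 / 4000.00 = 55.00 mm

x_c = 34.75 mm, y_c = 55.00 mm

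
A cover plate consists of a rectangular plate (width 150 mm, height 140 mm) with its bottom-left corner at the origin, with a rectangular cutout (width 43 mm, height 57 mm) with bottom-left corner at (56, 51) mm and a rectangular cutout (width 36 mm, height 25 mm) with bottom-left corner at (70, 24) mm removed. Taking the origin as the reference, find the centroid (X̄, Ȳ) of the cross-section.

X̄ = 73.99 mm, Ȳ = 70.39 mm

plate: A = 150 × 140 = 21000.00, centroid at (75.00, 70.00).
hole 1: A = −(43 × 57) = -2451.00, centroid at (77.50, 79.50).
hole 2: A = −(36 × 25) = -900.00, centroid at (88.00, 36.50).
ΣA = 17649.00 mm², ΣAX̄ = 1305847.50 mm³, ΣAȲ = 1242295.50 mm³.
X̄ = 1305847.50/17649.00 = 73.99 mm; Ȳ = 1242295.50/17649.00 = 70.39 mm.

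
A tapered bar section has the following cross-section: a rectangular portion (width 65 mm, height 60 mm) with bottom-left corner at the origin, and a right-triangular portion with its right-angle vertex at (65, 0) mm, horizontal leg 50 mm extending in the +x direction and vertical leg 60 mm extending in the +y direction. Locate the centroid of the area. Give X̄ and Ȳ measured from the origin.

X̄ = 46.16 mm, Ȳ = 27.22 mm

rectangular portion: A = 65 × 60 = 3900.00, centroid at (32.50, 30.00).
triangular portion: A = ½·50·60 = 1500.00, centroid at (81.67, 20.00).
ΣA = 5400.00 mm², ΣAX̄ = 249250.00 mm³, ΣAȲ = 147000.00 mm³.
X̄ = 249250.00/5400.00 = 46.16 mm; Ȳ = 147000.00/5400.00 = 27.22 mm.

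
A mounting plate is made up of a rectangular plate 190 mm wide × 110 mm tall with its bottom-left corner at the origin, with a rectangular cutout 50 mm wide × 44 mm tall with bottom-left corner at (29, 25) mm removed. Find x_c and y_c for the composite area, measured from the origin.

Part | A | x̄ᵢ | ȳᵢ | A·x̄ᵢ | A·ȳᵢ
plate | 20900.00 | 95.00 | 55.00 | 1985500.00 | 1149500.00
hole | -2200.00 | 54.00 | 47.00 | -118800.00 | -103400.00
Σ | 18700.00 |  |  | 1866700.00 | 1046100.00
x_c = 1866700.00 / 18700.00 = 99.82 mm
y_c = 1046100.00 / 18700.00 = 55.94 mm

x_c = 99.82 mm, y_c = 55.94 mm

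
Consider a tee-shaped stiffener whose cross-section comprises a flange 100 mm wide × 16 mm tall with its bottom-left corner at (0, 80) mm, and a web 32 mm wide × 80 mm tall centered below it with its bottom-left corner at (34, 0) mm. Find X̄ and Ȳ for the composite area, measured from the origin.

X̄ = 50.00 mm, Ȳ = 58.46 mm

web: A = 32 × 80 = 2560.00, centroid at (50.00, 40.00).
flange: A = 100 × 16 = 1600.00, centroid at (50.00, 88.00).
ΣA = 4160.00 mm²
ΣAX̄ = (2560.00)(50.00) + (1600.00)(50.00) = 208000.00 mm³
ΣAȲ = (2560.00)(40.00) + (1600.00)(88.00) = 243200.00 mm³
X̄ = 208000.00 / 4160.00 = 50.00 mm
Ȳ = 243200.00 / 4160.00 = 58.46 mm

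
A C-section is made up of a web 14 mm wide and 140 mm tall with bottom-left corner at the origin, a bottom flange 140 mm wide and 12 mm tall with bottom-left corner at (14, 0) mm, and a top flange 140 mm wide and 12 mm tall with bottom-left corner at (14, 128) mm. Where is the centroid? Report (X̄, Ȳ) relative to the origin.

Part | A | x̄ᵢ | ȳᵢ | A·x̄ᵢ | A·ȳᵢ
web | 1960.00 | 7.00 | 70.00 | 13720.00 | 137200.00
bottom flange | 1680.00 | 84.00 | 6.00 | 141120.00 | 10080.00
top flange | 1680.00 | 84.00 | 134.00 | 141120.00 | 225120.00
Σ | 5320.00 |  |  | 295960.00 | 372400.00
X̄ = 295960.00 / 5320.00 = 55.63 mm
Ȳ = 372400.00 / 5320.00 = 70.00 mm

X̄ = 55.63 mm, Ȳ = 70.00 mm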